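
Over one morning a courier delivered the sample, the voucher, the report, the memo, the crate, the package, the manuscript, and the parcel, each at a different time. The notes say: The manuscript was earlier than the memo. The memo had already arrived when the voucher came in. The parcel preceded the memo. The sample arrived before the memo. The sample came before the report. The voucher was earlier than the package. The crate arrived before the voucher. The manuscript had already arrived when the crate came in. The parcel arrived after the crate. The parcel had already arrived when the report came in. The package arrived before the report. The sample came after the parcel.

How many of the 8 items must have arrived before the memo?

Directly stated before the memo: the manuscript, the parcel, and the sample.
The crate reaches the memo via the crate → the parcel → the memo.
No chain forces the package (or any of the others) ahead of the memo.
That's the crate, the manuscript, the parcel, and the sample — 4 in all.

4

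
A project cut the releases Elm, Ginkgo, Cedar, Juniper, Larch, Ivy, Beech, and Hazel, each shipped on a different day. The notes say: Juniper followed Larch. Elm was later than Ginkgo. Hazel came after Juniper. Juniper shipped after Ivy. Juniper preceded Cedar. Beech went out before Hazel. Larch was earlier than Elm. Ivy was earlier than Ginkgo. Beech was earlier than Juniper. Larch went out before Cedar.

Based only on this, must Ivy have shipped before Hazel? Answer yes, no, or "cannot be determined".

yes

Chain the constraints: Ivy → Juniper → Hazel. Each link is directly stated, so Ivy comes before Hazel.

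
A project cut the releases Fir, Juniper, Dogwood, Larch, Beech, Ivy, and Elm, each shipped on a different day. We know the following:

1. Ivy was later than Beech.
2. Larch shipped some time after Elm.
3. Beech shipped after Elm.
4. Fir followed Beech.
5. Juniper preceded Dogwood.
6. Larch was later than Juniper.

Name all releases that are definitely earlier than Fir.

Directly stated before Fir: Beech.
Elm reaches Fir via Elm → Beech → Fir.

Beech, Elm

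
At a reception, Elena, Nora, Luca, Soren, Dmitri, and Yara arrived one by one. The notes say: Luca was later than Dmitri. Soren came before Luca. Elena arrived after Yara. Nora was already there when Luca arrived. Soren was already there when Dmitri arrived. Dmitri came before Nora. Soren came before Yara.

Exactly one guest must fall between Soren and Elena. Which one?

Yara

Tracing the constraints gives Soren → Yara → Elena, so Yara sits after Soren and before Elena.
No other guest is forced both after Soren and before Elena.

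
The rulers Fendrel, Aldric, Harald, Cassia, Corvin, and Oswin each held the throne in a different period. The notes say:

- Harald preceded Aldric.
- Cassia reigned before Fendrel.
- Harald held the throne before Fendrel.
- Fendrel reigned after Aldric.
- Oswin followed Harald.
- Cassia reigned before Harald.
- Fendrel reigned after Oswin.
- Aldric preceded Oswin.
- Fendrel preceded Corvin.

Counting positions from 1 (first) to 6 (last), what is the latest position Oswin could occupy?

Oswin must come before Corvin and Fendrel — 2 rulers forced after them.
Everything else can be placed before Oswin in some valid order, so Oswin can sit as late as position 6 − 2 = 4.

4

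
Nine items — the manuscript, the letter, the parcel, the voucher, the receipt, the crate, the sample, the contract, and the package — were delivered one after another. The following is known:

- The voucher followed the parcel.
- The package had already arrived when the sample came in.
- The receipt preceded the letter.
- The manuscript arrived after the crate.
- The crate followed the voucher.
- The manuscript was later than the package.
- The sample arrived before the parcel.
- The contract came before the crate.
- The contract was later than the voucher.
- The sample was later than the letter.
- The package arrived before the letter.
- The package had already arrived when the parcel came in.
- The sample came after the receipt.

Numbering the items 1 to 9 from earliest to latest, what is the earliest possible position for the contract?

The letter, the package, the parcel, the receipt, the sample, and the voucher must all come before the contract — 6 forced predecessors.
Nothing else is forced ahead of the contract, so its earliest slot is position 6 + 1 = 7.

7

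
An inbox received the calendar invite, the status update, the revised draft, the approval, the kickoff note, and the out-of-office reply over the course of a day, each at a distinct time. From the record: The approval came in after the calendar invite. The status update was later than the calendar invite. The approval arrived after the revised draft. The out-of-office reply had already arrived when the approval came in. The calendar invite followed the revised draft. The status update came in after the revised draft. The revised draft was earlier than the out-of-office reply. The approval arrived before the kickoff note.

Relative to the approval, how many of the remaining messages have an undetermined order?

1

Forced before the approval: the calendar invite, the out-of-office reply, and the revised draft; forced after the approval: the kickoff note.
That leaves the status update with no forced order relative to the approval — 1.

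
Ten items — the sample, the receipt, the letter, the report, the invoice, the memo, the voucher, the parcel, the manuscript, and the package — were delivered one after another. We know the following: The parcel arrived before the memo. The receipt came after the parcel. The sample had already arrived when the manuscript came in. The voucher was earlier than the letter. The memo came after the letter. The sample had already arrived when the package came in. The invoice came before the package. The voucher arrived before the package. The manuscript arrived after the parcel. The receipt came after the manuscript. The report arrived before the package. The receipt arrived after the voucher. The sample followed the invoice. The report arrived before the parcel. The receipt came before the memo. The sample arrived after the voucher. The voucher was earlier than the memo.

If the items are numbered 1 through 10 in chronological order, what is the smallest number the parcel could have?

2

The report must come before the parcel — 1 forced predecessor.
Nothing else is forced ahead of the parcel, so its earliest slot is position 1 + 1 = 2.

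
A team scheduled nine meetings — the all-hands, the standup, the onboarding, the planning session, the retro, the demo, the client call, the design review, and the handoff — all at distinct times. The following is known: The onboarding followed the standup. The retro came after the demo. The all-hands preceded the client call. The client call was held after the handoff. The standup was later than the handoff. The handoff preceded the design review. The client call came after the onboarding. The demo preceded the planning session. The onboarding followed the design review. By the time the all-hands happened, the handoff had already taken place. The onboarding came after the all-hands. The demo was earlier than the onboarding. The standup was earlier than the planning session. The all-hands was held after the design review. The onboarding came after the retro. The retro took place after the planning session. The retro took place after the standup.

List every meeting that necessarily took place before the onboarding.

the all-hands, the demo, the design review, the handoff, the planning session, the retro, the standup

Directly stated before the onboarding: the all-hands, the demo, the design review, the retro, and the standup.
The handoff reaches the onboarding via the handoff → the design review → the onboarding.
The planning session reaches the onboarding via the planning session → the retro → the onboarding.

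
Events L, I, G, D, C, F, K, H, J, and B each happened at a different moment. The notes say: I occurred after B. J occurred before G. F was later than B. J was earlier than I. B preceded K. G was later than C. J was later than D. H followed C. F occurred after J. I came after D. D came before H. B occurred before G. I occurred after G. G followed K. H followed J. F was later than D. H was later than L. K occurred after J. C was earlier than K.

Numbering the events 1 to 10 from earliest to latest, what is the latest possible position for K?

K must come before G and I — 2 events forced after it.
Everything else can be placed before K in some valid order, so K can sit as late as position 10 − 2 = 8.

8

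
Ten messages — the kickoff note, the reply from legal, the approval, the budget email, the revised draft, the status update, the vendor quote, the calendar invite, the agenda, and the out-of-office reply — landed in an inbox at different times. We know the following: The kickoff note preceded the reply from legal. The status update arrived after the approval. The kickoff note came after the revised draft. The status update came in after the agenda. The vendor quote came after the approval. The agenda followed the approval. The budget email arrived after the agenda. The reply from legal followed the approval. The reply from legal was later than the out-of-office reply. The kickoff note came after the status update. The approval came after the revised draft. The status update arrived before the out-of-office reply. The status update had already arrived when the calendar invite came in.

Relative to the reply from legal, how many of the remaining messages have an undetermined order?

3

Forced before the reply from legal: the agenda, the approval, the kickoff note, the out-of-office reply, the revised draft, and the status update.
That leaves the budget email, the calendar invite, and the vendor quote with no forced order relative to the reply from legal — 3.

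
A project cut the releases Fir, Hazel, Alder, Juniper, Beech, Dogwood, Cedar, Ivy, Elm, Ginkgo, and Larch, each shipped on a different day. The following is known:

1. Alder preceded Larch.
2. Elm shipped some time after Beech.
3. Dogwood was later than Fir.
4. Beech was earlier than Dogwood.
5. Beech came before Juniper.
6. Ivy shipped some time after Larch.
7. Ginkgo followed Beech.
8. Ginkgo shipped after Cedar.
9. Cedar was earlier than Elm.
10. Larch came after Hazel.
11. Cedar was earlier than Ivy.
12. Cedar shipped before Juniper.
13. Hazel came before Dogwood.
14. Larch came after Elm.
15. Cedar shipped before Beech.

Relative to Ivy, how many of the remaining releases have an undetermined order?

4

Forced before Ivy: Alder, Beech, Cedar, Elm, Hazel, and Larch.
That leaves Dogwood, Fir, Ginkgo, and Juniper with no forced order relative to Ivy — 4.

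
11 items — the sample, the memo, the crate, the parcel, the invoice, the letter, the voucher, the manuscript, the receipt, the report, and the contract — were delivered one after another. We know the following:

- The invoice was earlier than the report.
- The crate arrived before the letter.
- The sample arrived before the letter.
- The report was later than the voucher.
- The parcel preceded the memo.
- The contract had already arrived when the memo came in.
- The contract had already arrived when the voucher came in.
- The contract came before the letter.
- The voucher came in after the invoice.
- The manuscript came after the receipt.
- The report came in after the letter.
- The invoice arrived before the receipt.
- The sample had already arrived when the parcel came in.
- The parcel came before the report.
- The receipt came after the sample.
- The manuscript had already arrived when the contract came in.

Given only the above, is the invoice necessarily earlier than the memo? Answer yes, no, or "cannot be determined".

Chain the constraints: the invoice → the receipt → the manuscript → the contract → the memo. Each link is directly stated, so the invoice comes before the memo.

yes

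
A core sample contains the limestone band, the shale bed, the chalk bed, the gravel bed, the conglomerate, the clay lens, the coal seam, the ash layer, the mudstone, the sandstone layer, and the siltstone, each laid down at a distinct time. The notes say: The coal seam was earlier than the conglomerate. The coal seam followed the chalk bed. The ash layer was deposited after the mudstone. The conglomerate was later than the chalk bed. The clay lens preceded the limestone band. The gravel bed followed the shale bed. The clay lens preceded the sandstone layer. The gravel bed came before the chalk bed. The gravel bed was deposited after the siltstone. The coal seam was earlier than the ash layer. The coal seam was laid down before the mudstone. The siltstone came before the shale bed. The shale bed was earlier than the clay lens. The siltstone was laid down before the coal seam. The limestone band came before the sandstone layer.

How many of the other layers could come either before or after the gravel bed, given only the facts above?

Forced before the gravel bed: the shale bed and the siltstone; forced after the gravel bed: the ash layer, the chalk bed, the coal seam, the conglomerate, and the mudstone.
That leaves the clay lens, the limestone band, and the sandstone layer with no forced order relative to the gravel bed — 3.

3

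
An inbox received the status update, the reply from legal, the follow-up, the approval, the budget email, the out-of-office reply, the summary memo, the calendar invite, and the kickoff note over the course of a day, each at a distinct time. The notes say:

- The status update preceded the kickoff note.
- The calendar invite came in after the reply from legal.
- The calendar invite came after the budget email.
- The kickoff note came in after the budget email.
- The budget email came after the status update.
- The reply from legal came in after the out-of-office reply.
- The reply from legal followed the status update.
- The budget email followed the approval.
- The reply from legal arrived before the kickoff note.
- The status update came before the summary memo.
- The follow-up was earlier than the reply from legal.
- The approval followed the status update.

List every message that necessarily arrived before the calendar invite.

the approval, the budget email, the follow-up, the out-of-office reply, the reply from legal, the status update

Directly stated before the calendar invite: the budget email and the reply from legal.
The approval reaches the calendar invite via the approval → the budget email → the calendar invite.
The follow-up reaches the calendar invite via the follow-up → the reply from legal → the calendar invite.
The out-of-office reply reaches the calendar invite via the out-of-office reply → the reply from legal → the calendar invite.
Likewise the status update reaches the calendar invite by chaining the stated constraints.
No chain forces the summary memo (or any of the others) ahead of the calendar invite.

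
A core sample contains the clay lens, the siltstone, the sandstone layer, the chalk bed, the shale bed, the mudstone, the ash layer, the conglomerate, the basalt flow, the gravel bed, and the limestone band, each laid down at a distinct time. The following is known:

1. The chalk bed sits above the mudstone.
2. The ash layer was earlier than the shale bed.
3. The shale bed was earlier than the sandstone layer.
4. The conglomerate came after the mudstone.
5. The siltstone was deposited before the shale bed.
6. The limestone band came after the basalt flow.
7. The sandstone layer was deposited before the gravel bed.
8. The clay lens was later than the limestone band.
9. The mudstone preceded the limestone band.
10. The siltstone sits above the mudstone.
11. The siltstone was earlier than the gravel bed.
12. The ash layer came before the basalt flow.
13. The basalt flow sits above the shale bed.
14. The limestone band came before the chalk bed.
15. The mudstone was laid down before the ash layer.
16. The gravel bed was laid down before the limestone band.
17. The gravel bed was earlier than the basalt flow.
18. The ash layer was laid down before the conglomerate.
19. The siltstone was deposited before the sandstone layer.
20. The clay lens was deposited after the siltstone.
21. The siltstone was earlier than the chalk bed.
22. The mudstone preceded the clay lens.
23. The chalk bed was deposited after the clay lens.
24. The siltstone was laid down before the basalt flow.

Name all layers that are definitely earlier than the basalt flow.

Directly stated before the basalt flow: the ash layer, the gravel bed, the shale bed, and the siltstone.
The mudstone reaches the basalt flow via the mudstone → the ash layer → the basalt flow.
The sandstone layer reaches the basalt flow via the sandstone layer → the gravel bed → the basalt flow.
No chain forces the clay lens (or any of the others) ahead of the basalt flow.

the ash layer, the gravel bed, the mudstone, the sandstone layer, the shale bed, the siltstone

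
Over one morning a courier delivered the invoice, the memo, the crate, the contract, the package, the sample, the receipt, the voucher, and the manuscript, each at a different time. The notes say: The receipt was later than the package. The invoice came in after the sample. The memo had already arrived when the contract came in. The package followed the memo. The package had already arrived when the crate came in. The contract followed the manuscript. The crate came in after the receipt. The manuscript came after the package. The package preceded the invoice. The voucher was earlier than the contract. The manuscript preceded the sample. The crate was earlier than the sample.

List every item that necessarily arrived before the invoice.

the crate, the manuscript, the memo, the package, the receipt, the sample

Directly stated before the invoice: the package and the sample.
The crate reaches the invoice via the crate → the sample → the invoice.
The manuscript reaches the invoice via the manuscript → the sample → the invoice.
The memo reaches the invoice via the memo → the package → the invoice.
Likewise the receipt reaches the invoice by chaining the stated constraints.
No chain forces the voucher (or any of the others) ahead of the invoice.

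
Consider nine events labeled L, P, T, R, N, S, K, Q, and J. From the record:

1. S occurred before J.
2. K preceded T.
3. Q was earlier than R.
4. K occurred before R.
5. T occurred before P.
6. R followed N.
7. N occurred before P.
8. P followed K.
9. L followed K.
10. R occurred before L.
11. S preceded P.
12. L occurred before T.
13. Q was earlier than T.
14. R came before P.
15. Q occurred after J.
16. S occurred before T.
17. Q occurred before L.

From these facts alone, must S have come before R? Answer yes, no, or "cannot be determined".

Chain the constraints: S → J → Q → R. Each link is directly stated, so S comes before R.

yes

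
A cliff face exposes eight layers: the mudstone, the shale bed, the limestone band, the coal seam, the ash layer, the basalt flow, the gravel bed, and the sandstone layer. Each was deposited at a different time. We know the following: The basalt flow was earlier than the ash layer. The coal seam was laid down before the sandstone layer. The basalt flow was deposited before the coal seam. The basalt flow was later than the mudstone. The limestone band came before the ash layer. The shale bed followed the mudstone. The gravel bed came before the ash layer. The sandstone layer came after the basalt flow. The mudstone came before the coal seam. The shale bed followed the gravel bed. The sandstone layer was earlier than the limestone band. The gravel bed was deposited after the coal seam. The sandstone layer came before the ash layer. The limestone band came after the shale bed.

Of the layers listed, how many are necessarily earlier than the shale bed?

Directly stated before the shale bed: the gravel bed and the mudstone.
The basalt flow reaches the shale bed via the basalt flow → the coal seam → the gravel bed → the shale bed.
The coal seam reaches the shale bed via the coal seam → the gravel bed → the shale bed.
No chain forces the ash layer (or any of the others) ahead of the shale bed.
That's the basalt flow, the coal seam, the gravel bed, and the mudstone — 4 in all.

4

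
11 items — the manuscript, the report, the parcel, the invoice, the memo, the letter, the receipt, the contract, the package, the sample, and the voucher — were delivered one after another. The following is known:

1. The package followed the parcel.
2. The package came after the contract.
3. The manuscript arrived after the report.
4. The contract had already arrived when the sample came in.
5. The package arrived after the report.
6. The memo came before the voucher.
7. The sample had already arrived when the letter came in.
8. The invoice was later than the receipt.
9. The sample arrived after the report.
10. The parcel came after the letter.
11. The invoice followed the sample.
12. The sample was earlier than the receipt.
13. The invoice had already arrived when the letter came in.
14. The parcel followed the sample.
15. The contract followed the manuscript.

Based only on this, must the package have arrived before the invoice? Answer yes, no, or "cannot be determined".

no

Tracing the constraints gives the invoice → the letter → the parcel → the package, so the invoice must come before the package.
That means the package cannot be before the invoice.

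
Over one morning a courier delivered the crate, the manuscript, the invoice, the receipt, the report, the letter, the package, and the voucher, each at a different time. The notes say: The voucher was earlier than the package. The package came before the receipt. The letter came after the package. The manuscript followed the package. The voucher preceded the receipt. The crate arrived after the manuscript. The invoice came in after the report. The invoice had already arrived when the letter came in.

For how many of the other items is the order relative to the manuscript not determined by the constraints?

4

Forced before the manuscript: the package and the voucher; forced after the manuscript: the crate.
That leaves the invoice, the letter, the receipt, and the report with no forced order relative to the manuscript — 4.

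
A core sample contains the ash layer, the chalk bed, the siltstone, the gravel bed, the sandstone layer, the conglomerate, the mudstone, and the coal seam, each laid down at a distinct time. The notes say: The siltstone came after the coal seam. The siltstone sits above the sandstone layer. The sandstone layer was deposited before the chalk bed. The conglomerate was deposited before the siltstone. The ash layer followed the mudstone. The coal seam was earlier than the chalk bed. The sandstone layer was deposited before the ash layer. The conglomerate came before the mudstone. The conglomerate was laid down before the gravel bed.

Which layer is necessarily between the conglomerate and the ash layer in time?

the mudstone

Tracing the constraints gives the conglomerate → the mudstone → the ash layer, so the mudstone sits after the conglomerate and before the ash layer.
No other layer is forced both after the conglomerate and before the ash layer.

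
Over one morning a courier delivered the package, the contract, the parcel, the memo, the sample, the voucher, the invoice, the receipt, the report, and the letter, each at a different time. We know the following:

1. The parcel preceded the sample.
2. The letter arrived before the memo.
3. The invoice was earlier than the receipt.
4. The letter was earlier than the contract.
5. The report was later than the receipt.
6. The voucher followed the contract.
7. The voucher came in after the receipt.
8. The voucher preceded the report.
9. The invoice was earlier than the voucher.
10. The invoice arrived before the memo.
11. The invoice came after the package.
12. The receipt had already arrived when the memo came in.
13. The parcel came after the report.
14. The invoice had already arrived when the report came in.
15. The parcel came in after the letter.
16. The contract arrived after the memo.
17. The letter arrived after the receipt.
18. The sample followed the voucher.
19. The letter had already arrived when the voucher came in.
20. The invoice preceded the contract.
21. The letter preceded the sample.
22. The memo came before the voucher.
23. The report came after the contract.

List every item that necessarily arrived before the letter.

Directly stated before the letter: the receipt.
The invoice reaches the letter via the invoice → the receipt → the letter.
The package reaches the letter via the package → the invoice → the receipt → the letter.
No chain forces the voucher (or any of the others) ahead of the letter.

the invoice, the package, the receipt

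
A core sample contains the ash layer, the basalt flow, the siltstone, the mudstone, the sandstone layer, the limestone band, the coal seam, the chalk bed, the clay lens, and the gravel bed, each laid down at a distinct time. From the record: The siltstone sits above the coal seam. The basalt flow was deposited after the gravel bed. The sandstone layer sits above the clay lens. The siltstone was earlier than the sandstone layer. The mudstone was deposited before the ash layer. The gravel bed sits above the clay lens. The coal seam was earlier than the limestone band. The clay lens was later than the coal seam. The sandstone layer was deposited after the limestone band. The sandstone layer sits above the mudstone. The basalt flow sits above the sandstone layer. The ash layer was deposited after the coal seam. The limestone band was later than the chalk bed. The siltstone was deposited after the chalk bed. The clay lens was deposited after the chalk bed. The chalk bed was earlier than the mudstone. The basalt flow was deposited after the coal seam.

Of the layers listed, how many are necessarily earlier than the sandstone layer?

Directly stated before the sandstone layer: the clay lens, the limestone band, the mudstone, and the siltstone.
The chalk bed reaches the sandstone layer via the chalk bed → the mudstone → the sandstone layer.
The coal seam reaches the sandstone layer via the coal seam → the clay lens → the sandstone layer.
No chain forces the ash layer (or any of the others) ahead of the sandstone layer.
That's the chalk bed, the clay lens, the coal seam, the limestone band, the mudstone, and the siltstone — 6 in all.

6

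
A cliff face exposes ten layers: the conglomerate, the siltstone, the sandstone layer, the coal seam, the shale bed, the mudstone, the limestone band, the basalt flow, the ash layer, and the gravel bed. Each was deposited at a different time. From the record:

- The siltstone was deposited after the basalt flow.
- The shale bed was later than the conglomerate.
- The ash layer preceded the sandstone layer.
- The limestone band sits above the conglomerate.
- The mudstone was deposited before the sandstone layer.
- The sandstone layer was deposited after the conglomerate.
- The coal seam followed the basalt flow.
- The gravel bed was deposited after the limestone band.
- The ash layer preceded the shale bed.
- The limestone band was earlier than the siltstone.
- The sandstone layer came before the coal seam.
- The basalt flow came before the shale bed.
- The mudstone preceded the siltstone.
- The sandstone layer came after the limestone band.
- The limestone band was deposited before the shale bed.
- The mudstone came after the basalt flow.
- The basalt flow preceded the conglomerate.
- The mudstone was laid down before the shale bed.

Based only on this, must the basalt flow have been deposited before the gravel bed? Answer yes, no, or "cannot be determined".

Chain the constraints: the basalt flow → the conglomerate → the limestone band → the gravel bed. Each link is directly stated, so the basalt flow comes before the gravel bed.

yes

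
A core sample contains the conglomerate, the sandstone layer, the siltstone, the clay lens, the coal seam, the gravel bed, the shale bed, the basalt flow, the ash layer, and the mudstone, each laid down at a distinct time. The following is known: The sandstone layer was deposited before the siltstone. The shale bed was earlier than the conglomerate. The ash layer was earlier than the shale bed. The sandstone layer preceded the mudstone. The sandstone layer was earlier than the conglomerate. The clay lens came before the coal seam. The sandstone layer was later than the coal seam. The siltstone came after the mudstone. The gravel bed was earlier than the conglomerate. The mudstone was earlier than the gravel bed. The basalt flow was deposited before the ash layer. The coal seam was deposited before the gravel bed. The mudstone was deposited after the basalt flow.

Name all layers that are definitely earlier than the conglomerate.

the ash layer, the basalt flow, the clay lens, the coal seam, the gravel bed, the mudstone, the sandstone layer, the shale bed

Directly stated before the conglomerate: the gravel bed, the sandstone layer, and the shale bed.
The ash layer reaches the conglomerate via the ash layer → the shale bed → the conglomerate.
The basalt flow reaches the conglomerate via the basalt flow → the ash layer → the shale bed → the conglomerate.
The clay lens reaches the conglomerate via the clay lens → the coal seam → the sandstone layer → the conglomerate.
Likewise the coal seam and the mudstone each reach the conglomerate by chaining the stated constraints.
No chain forces the siltstone ahead of the conglomerate.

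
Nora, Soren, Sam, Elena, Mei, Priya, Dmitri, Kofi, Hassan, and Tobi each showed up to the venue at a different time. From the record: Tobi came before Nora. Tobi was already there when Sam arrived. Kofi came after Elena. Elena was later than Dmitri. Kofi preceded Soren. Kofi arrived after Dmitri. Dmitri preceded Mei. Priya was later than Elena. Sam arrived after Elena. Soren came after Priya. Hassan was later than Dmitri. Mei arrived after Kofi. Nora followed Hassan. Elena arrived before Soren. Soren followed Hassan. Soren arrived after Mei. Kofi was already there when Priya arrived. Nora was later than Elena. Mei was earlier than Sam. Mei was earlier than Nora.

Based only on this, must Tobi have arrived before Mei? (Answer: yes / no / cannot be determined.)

cannot be determined

No chain of stated constraints runs from Tobi to Mei, and none runs from Mei to Tobi either.
So the relative order of Tobi and Mei is not fixed by the given facts.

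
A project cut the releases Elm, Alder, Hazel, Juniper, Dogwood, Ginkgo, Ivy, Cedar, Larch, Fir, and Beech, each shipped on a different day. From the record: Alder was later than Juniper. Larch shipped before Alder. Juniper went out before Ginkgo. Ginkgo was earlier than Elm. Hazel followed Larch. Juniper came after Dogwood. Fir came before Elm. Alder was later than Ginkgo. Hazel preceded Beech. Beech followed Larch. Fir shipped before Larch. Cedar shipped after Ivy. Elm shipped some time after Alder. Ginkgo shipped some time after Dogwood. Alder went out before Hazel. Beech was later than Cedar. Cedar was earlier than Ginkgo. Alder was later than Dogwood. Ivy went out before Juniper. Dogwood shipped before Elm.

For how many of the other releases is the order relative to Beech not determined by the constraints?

Forced before Beech: Alder, Cedar, Dogwood, Fir, Ginkgo, Hazel, Ivy, Juniper, and Larch.
That leaves Elm with no forced order relative to Beech — 1.

1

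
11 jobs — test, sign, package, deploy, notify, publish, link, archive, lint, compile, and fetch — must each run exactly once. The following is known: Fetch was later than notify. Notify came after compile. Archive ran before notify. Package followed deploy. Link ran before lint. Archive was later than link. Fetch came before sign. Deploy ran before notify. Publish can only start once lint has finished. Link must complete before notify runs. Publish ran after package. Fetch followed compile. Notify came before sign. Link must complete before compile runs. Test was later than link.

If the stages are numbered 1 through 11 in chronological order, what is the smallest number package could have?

2

Deploy must come before package — 1 forced predecessor.
Nothing else is forced ahead of package, so its earliest slot is position 1 + 1 = 2.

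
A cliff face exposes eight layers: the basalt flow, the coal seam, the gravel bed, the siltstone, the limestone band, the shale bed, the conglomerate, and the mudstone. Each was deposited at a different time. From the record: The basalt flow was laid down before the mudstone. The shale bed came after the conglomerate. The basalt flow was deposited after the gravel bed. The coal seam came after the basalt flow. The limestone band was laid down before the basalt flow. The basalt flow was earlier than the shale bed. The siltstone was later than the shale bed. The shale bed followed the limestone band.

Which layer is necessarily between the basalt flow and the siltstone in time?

the shale bed

Tracing the constraints gives the basalt flow → the shale bed → the siltstone, so the shale bed sits after the basalt flow and before the siltstone.
No other layer is forced both after the basalt flow and before the siltstone.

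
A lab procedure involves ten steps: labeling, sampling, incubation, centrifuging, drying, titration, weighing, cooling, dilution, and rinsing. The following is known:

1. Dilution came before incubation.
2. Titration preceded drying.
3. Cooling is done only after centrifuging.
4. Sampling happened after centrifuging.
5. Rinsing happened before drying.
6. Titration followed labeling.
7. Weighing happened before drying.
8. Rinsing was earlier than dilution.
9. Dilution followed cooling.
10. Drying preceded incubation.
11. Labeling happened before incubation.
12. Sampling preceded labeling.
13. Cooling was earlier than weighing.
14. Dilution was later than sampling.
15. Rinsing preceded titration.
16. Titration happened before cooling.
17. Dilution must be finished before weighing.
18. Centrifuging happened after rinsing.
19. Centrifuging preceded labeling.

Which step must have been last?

incubation

Every other step has a chain of constraints placing it before incubation, so incubation is last.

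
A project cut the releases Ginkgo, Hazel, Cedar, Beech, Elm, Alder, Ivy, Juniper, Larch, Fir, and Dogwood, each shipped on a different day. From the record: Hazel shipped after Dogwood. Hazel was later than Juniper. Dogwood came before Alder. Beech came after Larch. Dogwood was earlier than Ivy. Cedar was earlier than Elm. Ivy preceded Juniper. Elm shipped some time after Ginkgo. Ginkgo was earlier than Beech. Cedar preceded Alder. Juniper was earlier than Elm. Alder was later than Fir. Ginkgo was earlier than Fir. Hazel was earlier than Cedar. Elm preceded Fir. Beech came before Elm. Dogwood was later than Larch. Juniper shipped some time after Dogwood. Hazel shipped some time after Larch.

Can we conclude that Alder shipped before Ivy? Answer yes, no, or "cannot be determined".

Tracing the constraints gives Ivy → Juniper → Elm → Fir → Alder, so Ivy must come before Alder.
That means Alder cannot be before Ivy.

no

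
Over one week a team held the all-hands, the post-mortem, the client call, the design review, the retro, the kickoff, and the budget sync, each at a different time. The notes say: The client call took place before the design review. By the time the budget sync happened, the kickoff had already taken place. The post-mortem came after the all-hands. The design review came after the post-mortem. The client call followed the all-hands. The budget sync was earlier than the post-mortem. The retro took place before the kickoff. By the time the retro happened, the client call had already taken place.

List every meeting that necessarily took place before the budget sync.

Directly stated before the budget sync: the kickoff.
The all-hands reaches the budget sync via the all-hands → the client call → the retro → the kickoff → the budget sync.
The client call reaches the budget sync via the client call → the retro → the kickoff → the budget sync.
The retro reaches the budget sync via the retro → the kickoff → the budget sync.

the all-hands, the client call, the kickoff, the retro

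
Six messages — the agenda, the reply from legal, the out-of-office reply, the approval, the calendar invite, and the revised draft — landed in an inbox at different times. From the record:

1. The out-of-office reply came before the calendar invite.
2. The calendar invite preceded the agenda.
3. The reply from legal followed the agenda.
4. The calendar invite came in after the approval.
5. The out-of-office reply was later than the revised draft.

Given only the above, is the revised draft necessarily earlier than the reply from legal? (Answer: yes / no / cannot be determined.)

Chain the constraints: the revised draft → the out-of-office reply → the calendar invite → the agenda → the reply from legal. Each link is directly stated, so the revised draft comes before the reply from legal.

yes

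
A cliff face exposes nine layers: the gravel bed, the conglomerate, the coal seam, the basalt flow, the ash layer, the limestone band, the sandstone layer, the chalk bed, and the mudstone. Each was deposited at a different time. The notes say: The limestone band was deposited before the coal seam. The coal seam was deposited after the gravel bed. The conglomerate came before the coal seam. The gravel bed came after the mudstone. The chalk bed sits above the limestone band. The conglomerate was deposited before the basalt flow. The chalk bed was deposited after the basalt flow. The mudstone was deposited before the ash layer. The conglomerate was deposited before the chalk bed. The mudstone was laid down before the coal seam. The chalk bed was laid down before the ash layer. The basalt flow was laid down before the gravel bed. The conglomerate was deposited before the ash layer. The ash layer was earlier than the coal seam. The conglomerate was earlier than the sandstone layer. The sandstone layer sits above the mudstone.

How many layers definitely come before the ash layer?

Directly stated before the ash layer: the chalk bed, the conglomerate, and the mudstone.
The basalt flow reaches the ash layer via the basalt flow → the chalk bed → the ash layer.
The limestone band reaches the ash layer via the limestone band → the chalk bed → the ash layer.
No chain forces the gravel bed (or any of the others) ahead of the ash layer.
That's the basalt flow, the chalk bed, the conglomerate, the limestone band, and the mudstone — 5 in all.

5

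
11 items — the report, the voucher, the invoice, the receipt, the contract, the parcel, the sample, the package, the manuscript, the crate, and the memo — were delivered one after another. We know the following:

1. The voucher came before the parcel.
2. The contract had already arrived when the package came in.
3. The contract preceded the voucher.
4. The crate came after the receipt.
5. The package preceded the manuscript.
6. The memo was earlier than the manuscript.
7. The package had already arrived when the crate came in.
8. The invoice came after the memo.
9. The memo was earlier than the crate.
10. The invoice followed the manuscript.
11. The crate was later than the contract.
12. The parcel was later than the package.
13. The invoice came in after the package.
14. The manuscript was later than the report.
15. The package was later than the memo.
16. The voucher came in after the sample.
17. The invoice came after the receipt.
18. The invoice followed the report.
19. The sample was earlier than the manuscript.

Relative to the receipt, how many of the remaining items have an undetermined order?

Forced after the receipt: the crate and the invoice.
That leaves the contract, the manuscript, the memo, the package, the parcel, the report, the sample, and the voucher with no forced order relative to the receipt — 8.

8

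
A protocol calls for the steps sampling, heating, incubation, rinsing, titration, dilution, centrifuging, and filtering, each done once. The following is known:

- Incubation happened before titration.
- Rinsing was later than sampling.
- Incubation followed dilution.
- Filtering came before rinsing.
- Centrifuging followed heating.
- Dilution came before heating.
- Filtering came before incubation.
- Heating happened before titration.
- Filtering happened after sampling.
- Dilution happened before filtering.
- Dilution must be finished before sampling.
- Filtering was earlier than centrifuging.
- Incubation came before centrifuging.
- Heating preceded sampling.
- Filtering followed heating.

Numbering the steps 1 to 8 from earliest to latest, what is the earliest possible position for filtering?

4

Dilution, heating, and sampling must all come before filtering — 3 forced predecessors.
Nothing else is forced ahead of filtering, so its earliest slot is position 3 + 1 = 4.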